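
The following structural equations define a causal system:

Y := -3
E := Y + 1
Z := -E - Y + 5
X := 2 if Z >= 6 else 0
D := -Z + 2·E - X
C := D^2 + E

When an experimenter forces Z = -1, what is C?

7

The intervention breaks the incoming arrows to Z: Z := -E - Y + 5 no longer applies, and Z = -1.
E = Y + 1  [with Y=-3]  = -2
X = 2 if Z >= 6 else 0  [with Z=-1]  = 0
D = -Z + 2·E - X  [with Z=-1, E=-2, X=0]  = -3
C = D^2 + E  [with D=-3, E=-2]  = 7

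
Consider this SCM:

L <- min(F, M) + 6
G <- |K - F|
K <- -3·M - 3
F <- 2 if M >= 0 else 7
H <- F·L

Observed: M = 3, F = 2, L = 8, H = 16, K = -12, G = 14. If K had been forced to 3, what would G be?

The intervention breaks the incoming arrows to K: K <- -3·M - 3 no longer applies, and K = 3.
F = 2 if M >= 0 else 7  [with M=3]  = 2
G = |K - F|  [with K=3, F=2]  = 1

1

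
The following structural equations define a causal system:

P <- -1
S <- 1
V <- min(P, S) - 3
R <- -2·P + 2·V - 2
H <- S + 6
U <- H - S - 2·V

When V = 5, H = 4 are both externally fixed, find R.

10

The joint intervention fixes V = 5, H = 4, removing each variable's own equation.
R = -2·P + 2·V - 2  [with P=-1, V=5]  = 10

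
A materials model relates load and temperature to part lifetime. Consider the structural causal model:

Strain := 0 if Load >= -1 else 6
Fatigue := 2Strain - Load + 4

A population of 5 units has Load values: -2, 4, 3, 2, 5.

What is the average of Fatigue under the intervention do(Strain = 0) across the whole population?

1.6

The intervention sets Strain=0 in all 5 units regardless of Load. Recomputing Fatigue per unit gives 6, 0, 1, 2, -1; average 1.6.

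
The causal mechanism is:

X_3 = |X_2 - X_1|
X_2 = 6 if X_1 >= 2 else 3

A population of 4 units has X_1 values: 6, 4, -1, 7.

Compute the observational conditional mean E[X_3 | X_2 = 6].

1

Observing X_2=6 restricts to units where X_2's equation naturally yields 6: X_1 ∈ {6, 4, 7}. In that subpopulation X_3 = 0, 2, 1, mean 1.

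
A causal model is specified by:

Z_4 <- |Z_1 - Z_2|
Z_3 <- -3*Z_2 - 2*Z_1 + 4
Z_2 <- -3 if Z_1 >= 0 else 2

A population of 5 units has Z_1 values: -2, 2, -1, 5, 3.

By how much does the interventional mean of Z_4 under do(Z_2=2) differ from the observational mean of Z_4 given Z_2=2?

-1.3

Every unit gets Z_2=2 under the intervention. Z_4 values become 4, 0, 3, 3, 1; E[Z_4|do(Z_2=2)] = 2.2.
Observing Z_2=2 restricts to units where Z_2's equation naturally yields 2: Z_1 ∈ {-2, -1}. In that subpopulation Z_4 = 4, 3, mean 3.5.
Difference = 2.2 − 3.5 = -1.3.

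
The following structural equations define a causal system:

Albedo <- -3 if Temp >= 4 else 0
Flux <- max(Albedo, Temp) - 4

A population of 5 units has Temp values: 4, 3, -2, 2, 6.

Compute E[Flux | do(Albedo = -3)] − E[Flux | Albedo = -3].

-2.4

The intervention sets Albedo=-3 in all 5 units regardless of Temp. Recomputing Flux per unit gives 0, -1, -6, -2, 2; average -1.4.
Observing Albedo=-3 restricts to units where Albedo's equation naturally yields -3: Temp ∈ {4, 6}. In that subpopulation Flux = 0, 2, mean 1.
Difference = -1.4 − 1 = -2.4.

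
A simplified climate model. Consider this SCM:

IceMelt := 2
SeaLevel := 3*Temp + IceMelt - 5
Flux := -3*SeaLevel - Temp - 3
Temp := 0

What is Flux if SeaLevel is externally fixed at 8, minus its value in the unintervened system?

The intervention breaks the incoming arrows to SeaLevel: SeaLevel := 3*Temp + IceMelt - 5 no longer applies, and SeaLevel = 8.
Flux = -3*SeaLevel - Temp - 3  [with SeaLevel=8, Temp=0]  = -27
Without intervention: SeaLevel = 3*Temp + IceMelt - 5  [with Temp=0, IceMelt=2]  = -3; Flux = -3*SeaLevel - Temp - 3  [with SeaLevel=-3, Temp=0]  = 6.
Change = -27 − 6 = -33.

-33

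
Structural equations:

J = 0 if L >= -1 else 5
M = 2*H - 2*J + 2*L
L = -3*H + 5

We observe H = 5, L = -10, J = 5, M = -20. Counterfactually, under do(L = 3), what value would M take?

Under do(L=3), the mechanism L = -3*H + 5 is discarded; L is fixed at 3.
J = 0 if L >= -1 else 5  [with L=3]  = 0
M = 2*H - 2*J + 2*L  [with H=5, J=0, L=3]  = 16

16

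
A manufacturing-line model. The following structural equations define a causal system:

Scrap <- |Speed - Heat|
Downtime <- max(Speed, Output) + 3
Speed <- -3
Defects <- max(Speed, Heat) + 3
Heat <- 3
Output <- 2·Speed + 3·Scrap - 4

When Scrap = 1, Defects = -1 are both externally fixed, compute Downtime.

0

The joint intervention fixes Scrap = 1, Defects = -1, removing each variable's own equation.
Output = 2·Speed + 3·Scrap - 4  [with Speed=-3, Scrap=1]  = -7
Downtime = max(Speed, Output) + 3  [with Speed=-3, Output=-7]  = 0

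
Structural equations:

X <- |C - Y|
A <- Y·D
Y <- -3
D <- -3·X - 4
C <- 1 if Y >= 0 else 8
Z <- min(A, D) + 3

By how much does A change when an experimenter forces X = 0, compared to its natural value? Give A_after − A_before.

-99

do(X=0) replaces the equation X <- |C - Y| with the constant X = 0.
D = -3·X - 4  [with X=0]  = -4
A = Y·D  [with Y=-3, D=-4]  = 12
Without intervention: C = 1 if Y >= 0 else 8  [with Y=-3]  = 8; X = |C - Y|  [with C=8, Y=-3]  = 11; D = -3·X - 4  [with X=11]  = -37; A = Y·D  [with Y=-3, D=-37]  = 111.
Change = 12 − 111 = -99.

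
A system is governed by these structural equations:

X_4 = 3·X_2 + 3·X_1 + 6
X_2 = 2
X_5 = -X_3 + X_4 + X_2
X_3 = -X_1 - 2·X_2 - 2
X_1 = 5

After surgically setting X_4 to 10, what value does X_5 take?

Intervening sets X_4 = 10 and removes its equation (X_4 = 3·X_2 + 3·X_1 + 6).
X_3 = -X_1 - 2·X_2 - 2  [with X_1=5, X_2=2]  = -11
X_5 = -X_3 + X_4 + X_2  [with X_3=-11, X_4=10, X_2=2]  = 23

23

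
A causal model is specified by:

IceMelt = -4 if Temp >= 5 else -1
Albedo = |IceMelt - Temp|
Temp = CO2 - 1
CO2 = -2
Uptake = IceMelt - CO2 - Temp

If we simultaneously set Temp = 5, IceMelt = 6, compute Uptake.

3

Under do(Temp = 5, IceMelt = 6), each intervened variable's structural equation is replaced by its fixed value.
Uptake = IceMelt - CO2 - Temp  [with IceMelt=6, CO2=-2, Temp=5]  = 3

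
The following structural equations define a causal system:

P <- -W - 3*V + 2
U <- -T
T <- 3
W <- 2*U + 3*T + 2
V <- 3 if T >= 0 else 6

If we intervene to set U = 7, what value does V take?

Under do(U=7), the mechanism U <- -T is discarded; U is fixed at 7.
Since V is not a descendant of the intervened variable, it is unaffected.
V = 3 if T >= 0 else 6  [with T=3]  = 3

3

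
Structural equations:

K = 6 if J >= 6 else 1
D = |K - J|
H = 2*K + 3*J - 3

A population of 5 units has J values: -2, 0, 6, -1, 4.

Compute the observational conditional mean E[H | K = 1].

Conditioning on K=1 selects the 4 unit(s) with J ∈ {-2, 0, -1, 4}. Their H values: -7, -1, -4, 11. Mean = -0.25.

-0.25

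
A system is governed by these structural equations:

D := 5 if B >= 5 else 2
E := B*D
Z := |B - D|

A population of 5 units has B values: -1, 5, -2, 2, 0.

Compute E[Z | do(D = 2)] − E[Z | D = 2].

0.15

Every unit gets D=2 under the intervention. Z values become 3, 3, 4, 0, 2; E[Z|do(D=2)] = 2.4.
Observing D=2 restricts to units where D's equation naturally yields 2: B ∈ {-1, -2, 2, 0}. In that subpopulation Z = 3, 4, 0, 2, mean 2.25.
Difference = 2.4 − 2.25 = 0.15.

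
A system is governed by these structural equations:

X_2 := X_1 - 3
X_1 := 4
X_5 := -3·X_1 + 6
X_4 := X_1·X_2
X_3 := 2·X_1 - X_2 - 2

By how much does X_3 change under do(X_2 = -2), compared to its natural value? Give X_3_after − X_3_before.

The intervention breaks the incoming arrows to X_2: X_2 := X_1 - 3 no longer applies, and X_2 = -2.
X_3 = 2·X_1 - X_2 - 2  [with X_1=4, X_2=-2]  = 8
Without intervention: X_2 = X_1 - 3  [with X_1=4]  = 1; X_3 = 2·X_1 - X_2 - 2  [with X_1=4, X_2=1]  = 5.
Change = 8 − 5 = 3.

3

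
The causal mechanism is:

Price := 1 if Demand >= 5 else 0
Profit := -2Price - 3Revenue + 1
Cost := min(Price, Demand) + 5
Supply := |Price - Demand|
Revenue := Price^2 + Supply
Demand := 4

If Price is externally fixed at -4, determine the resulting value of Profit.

-63

Under do(Price=-4), the mechanism Price := 1 if Demand >= 5 else 0 is discarded; Price is fixed at -4.
Supply = |Price - Demand|  [with Price=-4, Demand=4]  = 8
Revenue = Price^2 + Supply  [with Price=-4, Supply=8]  = 24
Profit = -2Price - 3Revenue + 1  [with Price=-4, Revenue=24]  = -63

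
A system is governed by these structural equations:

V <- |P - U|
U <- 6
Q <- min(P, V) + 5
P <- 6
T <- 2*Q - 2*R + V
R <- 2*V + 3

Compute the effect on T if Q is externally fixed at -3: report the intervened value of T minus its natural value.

Under do(Q=-3), the mechanism Q <- min(P, V) + 5 is discarded; Q is fixed at -3.
V = |P - U|  [with P=6, U=6]  = 0
R = 2*V + 3  [with V=0]  = 3
T = 2*Q - 2*R + V  [with Q=-3, R=3, V=0]  = -12
Without intervention: V = |P - U|  [with P=6, U=6]  = 0; Q = min(P, V) + 5  [with P=6, V=0]  = 5; R = 2*V + 3  [with V=0]  = 3; T = 2*Q - 2*R + V  [with Q=5, R=3, V=0]  = 4.
Change = -12 − 4 = -16.

-16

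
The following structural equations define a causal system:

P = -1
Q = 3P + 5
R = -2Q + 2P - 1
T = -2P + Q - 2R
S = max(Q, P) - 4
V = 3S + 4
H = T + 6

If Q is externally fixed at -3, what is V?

-11

Under do(Q=-3), the mechanism Q = 3P + 5 is discarded; Q is fixed at -3.
S = max(Q, P) - 4  [with Q=-3, P=-1]  = -5
V = 3S + 4  [with S=-5]  = -11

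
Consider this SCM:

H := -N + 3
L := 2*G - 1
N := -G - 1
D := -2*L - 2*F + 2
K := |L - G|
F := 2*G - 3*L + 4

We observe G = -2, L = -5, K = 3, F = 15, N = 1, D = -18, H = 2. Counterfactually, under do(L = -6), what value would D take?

Under do(L=-6), the mechanism L := 2*G - 1 is discarded; L is fixed at -6.
F = 2*G - 3*L + 4  [with G=-2, L=-6]  = 18
D = -2*L - 2*F + 2  [with L=-6, F=18]  = -22

-22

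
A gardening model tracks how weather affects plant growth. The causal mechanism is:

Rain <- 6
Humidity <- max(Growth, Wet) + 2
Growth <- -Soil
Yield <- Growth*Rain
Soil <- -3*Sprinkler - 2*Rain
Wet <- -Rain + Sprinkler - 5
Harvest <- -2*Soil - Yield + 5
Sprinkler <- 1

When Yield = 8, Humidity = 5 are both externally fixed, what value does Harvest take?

Under do(Yield = 8, Humidity = 5), each intervened variable's structural equation is replaced by its fixed value.
Soil = -3*Sprinkler - 2*Rain  [with Sprinkler=1, Rain=6]  = -15
Harvest = -2*Soil - Yield + 5  [with Soil=-15, Yield=8]  = 27

27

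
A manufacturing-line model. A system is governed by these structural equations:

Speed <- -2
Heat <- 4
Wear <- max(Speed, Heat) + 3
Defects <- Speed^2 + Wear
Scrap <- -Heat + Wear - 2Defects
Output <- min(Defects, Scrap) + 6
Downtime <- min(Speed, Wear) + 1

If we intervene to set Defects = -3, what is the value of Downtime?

-1

The intervention breaks the incoming arrows to Defects: Defects <- Speed^2 + Wear no longer applies, and Defects = -3.
No directed path runs from Defects to Downtime, so Downtime keeps its natural value.
Wear = max(Speed, Heat) + 3  [with Speed=-2, Heat=4]  = 7
Downtime = min(Speed, Wear) + 1  [with Speed=-2, Wear=7]  = -1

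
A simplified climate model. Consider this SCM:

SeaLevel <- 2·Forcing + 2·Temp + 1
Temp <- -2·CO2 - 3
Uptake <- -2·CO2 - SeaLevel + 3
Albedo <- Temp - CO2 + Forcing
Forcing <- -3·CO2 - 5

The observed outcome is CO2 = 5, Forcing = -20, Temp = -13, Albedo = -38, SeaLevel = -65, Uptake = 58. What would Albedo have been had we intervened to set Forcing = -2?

-20

Under do(Forcing=-2), the mechanism Forcing <- -3·CO2 - 5 is discarded; Forcing is fixed at -2.
Temp = -2·CO2 - 3  [with CO2=5]  = -13
Albedo = Temp - CO2 + Forcing  [with Temp=-13, CO2=5, Forcing=-2]  = -20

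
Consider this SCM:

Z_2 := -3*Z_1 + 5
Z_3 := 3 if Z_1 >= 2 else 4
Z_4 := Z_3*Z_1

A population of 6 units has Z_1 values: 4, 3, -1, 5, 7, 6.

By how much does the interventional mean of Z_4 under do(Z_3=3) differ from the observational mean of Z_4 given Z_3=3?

Every unit gets Z_3=3 under the intervention. Z_4 values become 12, 9, -3, 15, 21, 18; E[Z_4|do(Z_3=3)] = 12.
E[Z_4|Z_3=3] averages over only the 5 units with Z_3=3 (Z_1 = 4, 3, 5, 7, 6): Z_4 = 12, 9, 15, 21, 18, mean 15.
Difference = 12 − 15 = -3.

-3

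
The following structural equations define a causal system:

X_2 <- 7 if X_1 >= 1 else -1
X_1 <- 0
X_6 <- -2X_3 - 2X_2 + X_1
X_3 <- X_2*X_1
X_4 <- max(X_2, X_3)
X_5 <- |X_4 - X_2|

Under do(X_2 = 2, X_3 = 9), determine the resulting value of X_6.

Under do(X_2 = 2, X_3 = 9), each intervened variable's structural equation is replaced by its fixed value.
X_6 = -2X_3 - 2X_2 + X_1  [with X_3=9, X_2=2, X_1=0]  = -22

-22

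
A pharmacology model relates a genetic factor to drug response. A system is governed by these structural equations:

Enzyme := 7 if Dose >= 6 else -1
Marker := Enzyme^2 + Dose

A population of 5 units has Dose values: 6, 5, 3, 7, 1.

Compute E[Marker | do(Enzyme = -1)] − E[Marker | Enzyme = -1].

do(Enzyme=-1) breaks Enzyme's dependence on Dose. With Enzyme=-1 fixed, Marker across the units is 7, 6, 4, 8, 2, mean 5.4.
Conditioning on Enzyme=-1 selects the 3 unit(s) with Dose ∈ {5, 3, 1}. Their Marker values: 6, 4, 2. Mean = 4.
Difference = 5.4 − 4 = 1.4.

1.4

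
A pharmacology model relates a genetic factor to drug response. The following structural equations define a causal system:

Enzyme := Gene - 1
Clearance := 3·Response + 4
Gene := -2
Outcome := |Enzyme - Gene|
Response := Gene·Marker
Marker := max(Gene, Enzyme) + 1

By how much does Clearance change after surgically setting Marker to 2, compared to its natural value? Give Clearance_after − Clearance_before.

do(Marker=2) replaces the equation Marker := max(Gene, Enzyme) + 1 with the constant Marker = 2.
Response = Gene·Marker  [with Gene=-2, Marker=2]  = -4
Clearance = 3·Response + 4  [with Response=-4]  = -8
Without intervention: Enzyme = Gene - 1  [with Gene=-2]  = -3; Marker = max(Gene, Enzyme) + 1  [with Gene=-2, Enzyme=-3]  = -1; Response = Gene·Marker  [with Gene=-2, Marker=-1]  = 2; Clearance = 3·Response + 4  [with Response=2]  = 10.
Change = -8 − 10 = -18.

-18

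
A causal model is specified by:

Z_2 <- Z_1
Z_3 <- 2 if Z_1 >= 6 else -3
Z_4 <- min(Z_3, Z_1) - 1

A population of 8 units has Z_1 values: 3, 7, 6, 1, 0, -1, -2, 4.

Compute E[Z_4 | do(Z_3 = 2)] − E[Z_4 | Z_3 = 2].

The intervention sets Z_3=2 in all 8 units regardless of Z_1. Recomputing Z_4 per unit gives 1, 1, 1, 0, -1, -2, -3, 1; average -0.25.
Conditioning on Z_3=2 selects the 2 unit(s) with Z_1 ∈ {7, 6}. Their Z_4 values: 1, 1. Mean = 1.
Difference = -0.25 − 1 = -1.25.

-1.25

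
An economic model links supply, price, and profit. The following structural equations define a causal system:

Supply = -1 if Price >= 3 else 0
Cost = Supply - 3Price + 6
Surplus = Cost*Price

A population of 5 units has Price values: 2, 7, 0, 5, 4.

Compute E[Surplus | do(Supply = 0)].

Every unit gets Supply=0 under the intervention. Surplus values become 0, -105, 0, -45, -24; E[Surplus|do(Supply=0)] = -34.8.

-34.8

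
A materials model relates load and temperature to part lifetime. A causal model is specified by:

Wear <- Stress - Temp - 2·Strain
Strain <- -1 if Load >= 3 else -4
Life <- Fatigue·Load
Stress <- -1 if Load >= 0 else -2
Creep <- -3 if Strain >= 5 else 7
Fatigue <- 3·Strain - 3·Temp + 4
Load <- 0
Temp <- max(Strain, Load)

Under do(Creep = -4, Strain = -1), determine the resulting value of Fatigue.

The joint intervention fixes Creep = -4, Strain = -1, removing each variable's own equation.
Temp = max(Strain, Load)  [with Strain=-1, Load=0]  = 0
Fatigue = 3·Strain - 3·Temp + 4  [with Strain=-1, Temp=0]  = 1

1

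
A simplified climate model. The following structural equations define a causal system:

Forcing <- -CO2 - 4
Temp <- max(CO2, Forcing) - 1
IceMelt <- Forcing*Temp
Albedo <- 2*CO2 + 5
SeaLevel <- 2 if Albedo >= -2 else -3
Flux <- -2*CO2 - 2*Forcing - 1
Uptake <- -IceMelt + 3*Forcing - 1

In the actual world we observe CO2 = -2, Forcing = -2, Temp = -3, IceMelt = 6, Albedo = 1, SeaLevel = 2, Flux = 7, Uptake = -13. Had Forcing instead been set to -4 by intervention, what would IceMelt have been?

12

Under do(Forcing=-4), the mechanism Forcing <- -CO2 - 4 is discarded; Forcing is fixed at -4.
Temp = max(CO2, Forcing) - 1  [with CO2=-2, Forcing=-4]  = -3
IceMelt = Forcing*Temp  [with Forcing=-4, Temp=-3]  = 12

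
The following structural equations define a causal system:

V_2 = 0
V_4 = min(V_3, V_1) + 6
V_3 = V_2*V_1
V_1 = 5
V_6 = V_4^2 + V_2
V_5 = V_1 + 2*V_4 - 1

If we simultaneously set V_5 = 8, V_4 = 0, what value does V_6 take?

0

Setting V_5 = 8, V_4 = 0 by intervention discards those variables' equations.
V_6 = V_4^2 + V_2  [with V_4=0, V_2=0]  = 0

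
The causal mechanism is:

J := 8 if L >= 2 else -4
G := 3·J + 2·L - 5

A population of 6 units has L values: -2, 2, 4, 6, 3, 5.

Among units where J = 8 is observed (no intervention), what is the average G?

27

E[G|J=8] averages over only the 5 units with J=8 (L = 2, 4, 6, 3, 5): G = 23, 27, 31, 25, 29, mean 27.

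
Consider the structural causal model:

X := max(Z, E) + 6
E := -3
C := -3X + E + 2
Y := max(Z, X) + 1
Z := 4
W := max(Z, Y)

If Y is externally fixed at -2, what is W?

4

Under do(Y=-2), the mechanism Y := max(Z, X) + 1 is discarded; Y is fixed at -2.
W = max(Z, Y)  [with Z=4, Y=-2]  = 4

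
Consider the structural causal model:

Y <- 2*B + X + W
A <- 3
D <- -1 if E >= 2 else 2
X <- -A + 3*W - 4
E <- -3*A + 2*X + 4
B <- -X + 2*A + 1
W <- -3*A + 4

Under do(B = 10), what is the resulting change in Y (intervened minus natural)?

-38

The intervention breaks the incoming arrows to B: B <- -X + 2*A + 1 no longer applies, and B = 10.
W = -3*A + 4  [with A=3]  = -5
X = -A + 3*W - 4  [with A=3, W=-5]  = -22
Y = 2*B + X + W  [with B=10, X=-22, W=-5]  = -7
Without intervention: W = -3*A + 4  [with A=3]  = -5; X = -A + 3*W - 4  [with A=3, W=-5]  = -22; B = -X + 2*A + 1  [with X=-22, A=3]  = 29; Y = 2*B + X + W  [with B=29, X=-22, W=-5]  = 31.
Change = -7 − 31 = -38.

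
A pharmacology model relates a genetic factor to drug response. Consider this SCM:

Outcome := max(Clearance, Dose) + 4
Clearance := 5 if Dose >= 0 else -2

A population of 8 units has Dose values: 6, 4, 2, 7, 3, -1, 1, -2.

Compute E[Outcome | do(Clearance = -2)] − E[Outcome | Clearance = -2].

Under do(Clearance=-2), Clearance's equation is replaced by Clearance=-2 for every unit. Per-unit Outcome: 10, 8, 6, 11, 7, 3, 5, 2. Mean = 6.5.
Conditioning on Clearance=-2 selects the 2 unit(s) with Dose ∈ {-1, -2}. Their Outcome values: 3, 2. Mean = 2.5.
Difference = 6.5 − 2.5 = 4.

4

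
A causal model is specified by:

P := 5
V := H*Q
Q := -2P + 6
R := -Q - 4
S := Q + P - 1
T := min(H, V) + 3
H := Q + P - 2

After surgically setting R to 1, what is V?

4

do(R=1) replaces the equation R := -Q - 4 with the constant R = 1.
Since V is not a descendant of the intervened variable, it is unaffected.
Q = -2P + 6  [with P=5]  = -4
H = Q + P - 2  [with Q=-4, P=5]  = -1
V = H*Q  [with H=-1, Q=-4]  = 4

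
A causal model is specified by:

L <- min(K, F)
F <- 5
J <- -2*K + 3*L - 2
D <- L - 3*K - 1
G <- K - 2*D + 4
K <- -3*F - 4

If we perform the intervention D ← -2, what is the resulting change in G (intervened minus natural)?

Intervening sets D = -2 and removes its equation (D <- L - 3*K - 1).
K = -3*F - 4  [with F=5]  = -19
G = K - 2*D + 4  [with K=-19, D=-2]  = -11
Without intervention: K = -3*F - 4  [with F=5]  = -19; L = min(K, F)  [with K=-19, F=5]  = -19; D = L - 3*K - 1  [with L=-19, K=-19]  = 37; G = K - 2*D + 4  [with K=-19, D=37]  = -89.
Change = -11 − (-89) = 78.

78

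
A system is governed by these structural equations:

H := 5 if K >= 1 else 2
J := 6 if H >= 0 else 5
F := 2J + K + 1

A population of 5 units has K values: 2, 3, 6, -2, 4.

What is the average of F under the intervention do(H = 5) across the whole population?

15.6

Every unit gets H=5 under the intervention. F values become 15, 16, 19, 11, 17; E[F|do(H=5)] = 15.6.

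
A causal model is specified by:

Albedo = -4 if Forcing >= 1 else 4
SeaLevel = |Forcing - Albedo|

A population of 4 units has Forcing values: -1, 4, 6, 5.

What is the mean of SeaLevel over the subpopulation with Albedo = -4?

9

Conditioning on Albedo=-4 selects the 3 unit(s) with Forcing ∈ {4, 6, 5}. Their SeaLevel values: 8, 10, 9. Mean = 9.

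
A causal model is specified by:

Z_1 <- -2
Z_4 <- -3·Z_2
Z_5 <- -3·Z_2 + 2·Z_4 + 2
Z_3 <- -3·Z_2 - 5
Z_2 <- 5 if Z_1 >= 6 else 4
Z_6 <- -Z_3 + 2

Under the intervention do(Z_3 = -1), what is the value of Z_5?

do(Z_3=-1) replaces the equation Z_3 <- -3·Z_2 - 5 with the constant Z_3 = -1.
Z_5 is not downstream of the intervention, so its value is determined by the original equations.
Z_2 = 5 if Z_1 >= 6 else 4  [with Z_1=-2]  = 4
Z_4 = -3·Z_2  [with Z_2=4]  = -12
Z_5 = -3·Z_2 + 2·Z_4 + 2  [with Z_2=4, Z_4=-12]  = -34

-34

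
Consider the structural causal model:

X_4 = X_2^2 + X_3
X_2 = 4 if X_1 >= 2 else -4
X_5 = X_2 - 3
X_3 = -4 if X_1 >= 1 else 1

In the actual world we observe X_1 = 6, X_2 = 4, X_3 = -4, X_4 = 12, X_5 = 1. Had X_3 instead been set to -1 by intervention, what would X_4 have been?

The intervention breaks the incoming arrows to X_3: X_3 = -4 if X_1 >= 1 else 1 no longer applies, and X_3 = -1.
X_2 = 4 if X_1 >= 2 else -4  [with X_1=6]  = 4
X_4 = X_2^2 + X_3  [with X_2=4, X_3=-1]  = 15

15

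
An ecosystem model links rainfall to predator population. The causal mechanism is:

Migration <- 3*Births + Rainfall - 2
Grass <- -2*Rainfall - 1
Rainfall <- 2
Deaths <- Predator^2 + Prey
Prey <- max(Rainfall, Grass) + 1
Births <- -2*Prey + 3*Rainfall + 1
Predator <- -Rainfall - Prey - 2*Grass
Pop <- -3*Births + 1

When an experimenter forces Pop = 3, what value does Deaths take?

The intervention breaks the incoming arrows to Pop: Pop <- -3*Births + 1 no longer applies, and Pop = 3.
Deaths is not downstream of the intervention, so its value is determined by the original equations.
Grass = -2*Rainfall - 1  [with Rainfall=2]  = -5
Prey = max(Rainfall, Grass) + 1  [with Rainfall=2, Grass=-5]  = 3
Predator = -Rainfall - Prey - 2*Grass  [with Rainfall=2, Prey=3, Grass=-5]  = 5
Deaths = Predator^2 + Prey  [with Predator=5, Prey=3]  = 28

28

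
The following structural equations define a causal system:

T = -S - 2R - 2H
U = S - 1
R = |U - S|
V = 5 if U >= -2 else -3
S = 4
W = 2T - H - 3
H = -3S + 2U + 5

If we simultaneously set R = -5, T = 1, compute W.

Under do(R = -5, T = 1), each intervened variable's structural equation is replaced by its fixed value.
U = S - 1  [with S=4]  = 3
H = -3S + 2U + 5  [with S=4, U=3]  = -1
W = 2T - H - 3  [with T=1, H=-1]  = 0

0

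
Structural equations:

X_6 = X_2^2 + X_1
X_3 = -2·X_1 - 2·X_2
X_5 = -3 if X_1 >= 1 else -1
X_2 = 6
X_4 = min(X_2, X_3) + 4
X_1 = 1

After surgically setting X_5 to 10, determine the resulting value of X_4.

The intervention breaks the incoming arrows to X_5: X_5 = -3 if X_1 >= 1 else -1 no longer applies, and X_5 = 10.
Since X_4 is not a descendant of the intervened variable, it is unaffected.
X_3 = -2·X_1 - 2·X_2  [with X_1=1, X_2=6]  = -14
X_4 = min(X_2, X_3) + 4  [with X_2=6, X_3=-14]  = -10

-10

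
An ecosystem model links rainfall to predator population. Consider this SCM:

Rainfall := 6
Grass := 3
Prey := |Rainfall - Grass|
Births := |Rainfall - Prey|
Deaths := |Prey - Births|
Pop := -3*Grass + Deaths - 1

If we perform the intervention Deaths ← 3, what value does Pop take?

The intervention breaks the incoming arrows to Deaths: Deaths := |Prey - Births| no longer applies, and Deaths = 3.
Pop = -3*Grass + Deaths - 1  [with Grass=3, Deaths=3]  = -7

-7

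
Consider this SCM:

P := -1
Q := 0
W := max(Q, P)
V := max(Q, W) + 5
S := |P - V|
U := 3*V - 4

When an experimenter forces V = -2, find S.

1

Intervening sets V = -2 and removes its equation (V := max(Q, W) + 5).
S = |P - V|  [with P=-1, V=-2]  = 1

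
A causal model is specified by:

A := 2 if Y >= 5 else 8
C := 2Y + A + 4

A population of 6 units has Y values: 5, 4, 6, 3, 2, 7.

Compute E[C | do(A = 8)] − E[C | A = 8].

do(A=8) breaks A's dependence on Y. With A=8 fixed, C across the units is 22, 20, 24, 18, 16, 26, mean 21.
E[C|A=8] averages over only the 3 units with A=8 (Y = 4, 3, 2): C = 20, 18, 16, mean 18.
Difference = 21 − 18 = 3.

3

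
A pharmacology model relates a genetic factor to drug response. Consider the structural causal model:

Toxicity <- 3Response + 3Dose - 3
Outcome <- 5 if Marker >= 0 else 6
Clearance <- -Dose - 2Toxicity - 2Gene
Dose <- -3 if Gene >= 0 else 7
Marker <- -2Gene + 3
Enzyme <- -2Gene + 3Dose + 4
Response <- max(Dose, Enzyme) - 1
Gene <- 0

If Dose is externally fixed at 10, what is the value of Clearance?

-262

Under do(Dose=10), the mechanism Dose <- -3 if Gene >= 0 else 7 is discarded; Dose is fixed at 10.
Enzyme = -2Gene + 3Dose + 4  [with Gene=0, Dose=10]  = 34
Response = max(Dose, Enzyme) - 1  [with Dose=10, Enzyme=34]  = 33
Toxicity = 3Response + 3Dose - 3  [with Response=33, Dose=10]  = 126
Clearance = -Dose - 2Toxicity - 2Gene  [with Dose=10, Toxicity=126, Gene=0]  = -262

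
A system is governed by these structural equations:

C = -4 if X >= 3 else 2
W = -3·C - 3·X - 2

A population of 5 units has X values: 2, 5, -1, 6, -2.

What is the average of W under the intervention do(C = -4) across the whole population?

The intervention sets C=-4 in all 5 units regardless of X. Recomputing W per unit gives 4, -5, 13, -8, 16; average 4.

4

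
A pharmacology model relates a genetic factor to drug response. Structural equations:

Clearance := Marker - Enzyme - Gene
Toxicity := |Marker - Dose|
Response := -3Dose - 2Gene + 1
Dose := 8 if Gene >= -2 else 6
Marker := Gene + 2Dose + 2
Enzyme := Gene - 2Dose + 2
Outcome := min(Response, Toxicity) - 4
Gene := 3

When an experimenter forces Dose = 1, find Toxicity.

Under do(Dose=1), the mechanism Dose := 8 if Gene >= -2 else 6 is discarded; Dose is fixed at 1.
Marker = Gene + 2Dose + 2  [with Gene=3, Dose=1]  = 7
Toxicity = |Marker - Dose|  [with Marker=7, Dose=1]  = 6

6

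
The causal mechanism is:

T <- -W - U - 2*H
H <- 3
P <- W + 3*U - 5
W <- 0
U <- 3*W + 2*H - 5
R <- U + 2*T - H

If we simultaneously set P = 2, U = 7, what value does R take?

-22

The joint intervention fixes P = 2, U = 7, removing each variable's own equation.
T = -W - U - 2*H  [with W=0, U=7, H=3]  = -13
R = U + 2*T - H  [with U=7, T=-13, H=3]  = -22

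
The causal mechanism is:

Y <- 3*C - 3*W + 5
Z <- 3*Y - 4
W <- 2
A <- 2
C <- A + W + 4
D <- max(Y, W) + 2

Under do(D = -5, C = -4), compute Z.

The joint intervention fixes D = -5, C = -4, removing each variable's own equation.
Y = 3*C - 3*W + 5  [with C=-4, W=2]  = -13
Z = 3*Y - 4  [with Y=-13]  = -43

-43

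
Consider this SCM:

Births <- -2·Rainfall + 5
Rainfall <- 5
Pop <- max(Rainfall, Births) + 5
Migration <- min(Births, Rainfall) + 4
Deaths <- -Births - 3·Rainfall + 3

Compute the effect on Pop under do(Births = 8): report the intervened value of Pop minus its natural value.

3

do(Births=8) replaces the equation Births <- -2·Rainfall + 5 with the constant Births = 8.
Pop = max(Rainfall, Births) + 5  [with Rainfall=5, Births=8]  = 13
Without intervention: Births = -2·Rainfall + 5  [with Rainfall=5]  = -5; Pop = max(Rainfall, Births) + 5  [with Rainfall=5, Births=-5]  = 10.
Change = 13 − 10 = 3.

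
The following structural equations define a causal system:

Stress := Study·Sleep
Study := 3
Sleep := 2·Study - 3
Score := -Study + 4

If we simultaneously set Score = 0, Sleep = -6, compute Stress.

-18

Setting Score = 0, Sleep = -6 by intervention discards those variables' equations.
Stress = Study·Sleep  [with Study=3, Sleep=-6]  = -18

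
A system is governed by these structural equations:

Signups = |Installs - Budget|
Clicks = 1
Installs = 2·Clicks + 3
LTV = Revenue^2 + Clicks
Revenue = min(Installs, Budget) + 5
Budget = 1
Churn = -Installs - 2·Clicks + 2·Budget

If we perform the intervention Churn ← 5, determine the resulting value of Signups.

4

The intervention breaks the incoming arrows to Churn: Churn = -Installs - 2·Clicks + 2·Budget no longer applies, and Churn = 5.
Since Signups is not a descendant of the intervened variable, it is unaffected.
Installs = 2·Clicks + 3  [with Clicks=1]  = 5
Signups = |Installs - Budget|  [with Installs=5, Budget=1]  = 4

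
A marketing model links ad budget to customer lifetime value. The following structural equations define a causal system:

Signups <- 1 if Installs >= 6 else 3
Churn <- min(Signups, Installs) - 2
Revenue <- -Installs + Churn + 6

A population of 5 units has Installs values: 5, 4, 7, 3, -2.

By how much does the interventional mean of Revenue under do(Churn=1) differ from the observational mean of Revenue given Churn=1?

0.6

The intervention sets Churn=1 in all 5 units regardless of Installs. Recomputing Revenue per unit gives 2, 3, 0, 4, 9; average 3.6.
Observing Churn=1 restricts to units where Churn's equation naturally yields 1: Installs ∈ {5, 4, 3}. In that subpopulation Revenue = 2, 3, 4, mean 3.
Difference = 3.6 − 3 = 0.6.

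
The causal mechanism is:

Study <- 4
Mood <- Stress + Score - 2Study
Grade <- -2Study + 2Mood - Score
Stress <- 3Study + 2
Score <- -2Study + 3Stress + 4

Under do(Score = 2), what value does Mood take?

8

The intervention breaks the incoming arrows to Score: Score <- -2Study + 3Stress + 4 no longer applies, and Score = 2.
Stress = 3Study + 2  [with Study=4]  = 14
Mood = Stress + Score - 2Study  [with Stress=14, Score=2, Study=4]  = 8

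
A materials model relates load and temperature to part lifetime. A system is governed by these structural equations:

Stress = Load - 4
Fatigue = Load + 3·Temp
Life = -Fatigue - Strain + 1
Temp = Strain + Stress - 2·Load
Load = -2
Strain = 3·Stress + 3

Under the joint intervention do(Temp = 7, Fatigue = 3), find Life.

13

The joint intervention fixes Temp = 7, Fatigue = 3, removing each variable's own equation.
Stress = Load - 4  [with Load=-2]  = -6
Strain = 3·Stress + 3  [with Stress=-6]  = -15
Life = -Fatigue - Strain + 1  [with Fatigue=3, Strain=-15]  = 13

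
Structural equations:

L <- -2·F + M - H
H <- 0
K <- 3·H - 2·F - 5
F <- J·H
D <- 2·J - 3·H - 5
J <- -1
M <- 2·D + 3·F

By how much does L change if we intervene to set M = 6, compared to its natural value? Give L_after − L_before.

20

Under do(M=6), the mechanism M <- 2·D + 3·F is discarded; M is fixed at 6.
F = J·H  [with J=-1, H=0]  = 0
L = -2·F + M - H  [with F=0, M=6, H=0]  = 6
Without intervention: F = J·H  [with J=-1, H=0]  = 0; D = 2·J - 3·H - 5  [with J=-1, H=0]  = -7; M = 2·D + 3·F  [with D=-7, F=0]  = -14; L = -2·F + M - H  [with F=0, M=-14, H=0]  = -14.
Change = 6 − (-14) = 20.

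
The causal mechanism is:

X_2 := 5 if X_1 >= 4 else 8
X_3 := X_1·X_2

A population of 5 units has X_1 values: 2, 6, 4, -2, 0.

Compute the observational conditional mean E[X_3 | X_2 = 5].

25

E[X_3|X_2=5] averages over only the 2 units with X_2=5 (X_1 = 6, 4): X_3 = 30, 20, mean 25.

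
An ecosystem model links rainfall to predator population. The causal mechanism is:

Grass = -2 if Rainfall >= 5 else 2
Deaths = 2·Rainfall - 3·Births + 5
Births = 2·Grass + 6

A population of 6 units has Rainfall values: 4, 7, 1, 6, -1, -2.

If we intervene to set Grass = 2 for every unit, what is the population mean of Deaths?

Every unit gets Grass=2 under the intervention. Deaths values become -17, -11, -23, -13, -27, -29; E[Deaths|do(Grass=2)] = -20.

-20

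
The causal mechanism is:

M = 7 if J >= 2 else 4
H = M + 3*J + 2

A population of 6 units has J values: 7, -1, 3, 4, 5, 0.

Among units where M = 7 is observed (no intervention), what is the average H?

Observing M=7 restricts to units where M's equation naturally yields 7: J ∈ {7, 3, 4, 5}. In that subpopulation H = 30, 18, 21, 24, mean 23.25.

23.25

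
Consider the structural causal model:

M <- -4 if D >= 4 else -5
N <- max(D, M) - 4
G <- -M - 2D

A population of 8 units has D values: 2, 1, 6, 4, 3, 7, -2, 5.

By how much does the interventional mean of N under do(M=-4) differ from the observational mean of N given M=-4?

-2.25

Every unit gets M=-4 under the intervention. N values become -2, -3, 2, 0, -1, 3, -6, 1; E[N|do(M=-4)] = -0.75.
Conditioning on M=-4 selects the 4 unit(s) with D ∈ {6, 4, 7, 5}. Their N values: 2, 0, 3, 1. Mean = 1.5.
Difference = -0.75 − 1.5 = -2.25.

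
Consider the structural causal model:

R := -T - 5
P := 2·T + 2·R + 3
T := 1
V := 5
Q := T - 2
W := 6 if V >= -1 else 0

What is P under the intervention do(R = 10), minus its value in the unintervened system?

32

The intervention breaks the incoming arrows to R: R := -T - 5 no longer applies, and R = 10.
P = 2·T + 2·R + 3  [with T=1, R=10]  = 25
Without intervention: R = -T - 5  [with T=1]  = -6; P = 2·T + 2·R + 3  [with T=1, R=-6]  = -7.
Change = 25 − (-7) = 32.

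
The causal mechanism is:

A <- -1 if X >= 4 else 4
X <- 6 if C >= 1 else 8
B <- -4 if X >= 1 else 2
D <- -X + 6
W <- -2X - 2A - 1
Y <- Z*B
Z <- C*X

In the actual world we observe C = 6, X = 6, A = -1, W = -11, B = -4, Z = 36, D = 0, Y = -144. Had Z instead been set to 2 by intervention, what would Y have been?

Intervening sets Z = 2 and removes its equation (Z <- C*X).
X = 6 if C >= 1 else 8  [with C=6]  = 6
B = -4 if X >= 1 else 2  [with X=6]  = -4
Y = Z*B  [with Z=2, B=-4]  = -8

-8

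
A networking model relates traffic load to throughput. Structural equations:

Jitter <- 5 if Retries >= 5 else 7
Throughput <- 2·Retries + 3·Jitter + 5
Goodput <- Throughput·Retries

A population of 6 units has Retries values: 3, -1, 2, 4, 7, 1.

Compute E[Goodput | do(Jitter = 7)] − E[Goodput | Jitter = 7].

36.8

Under do(Jitter=7), Jitter's equation is replaced by Jitter=7 for every unit. Per-unit Goodput: 96, -24, 60, 136, 280, 28. Mean = 96.
Conditioning on Jitter=7 selects the 5 unit(s) with Retries ∈ {3, -1, 2, 4, 1}. Their Goodput values: 96, -24, 60, 136, 28. Mean = 59.2.
Difference = 96 − 59.2 = 36.8.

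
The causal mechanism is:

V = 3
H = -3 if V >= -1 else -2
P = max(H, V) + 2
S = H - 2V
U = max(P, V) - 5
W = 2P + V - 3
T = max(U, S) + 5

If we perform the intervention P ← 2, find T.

The intervention breaks the incoming arrows to P: P = max(H, V) + 2 no longer applies, and P = 2.
H = -3 if V >= -1 else -2  [with V=3]  = -3
S = H - 2V  [with H=-3, V=3]  = -9
U = max(P, V) - 5  [with P=2, V=3]  = -2
T = max(U, S) + 5  [with U=-2, S=-9]  = 3

3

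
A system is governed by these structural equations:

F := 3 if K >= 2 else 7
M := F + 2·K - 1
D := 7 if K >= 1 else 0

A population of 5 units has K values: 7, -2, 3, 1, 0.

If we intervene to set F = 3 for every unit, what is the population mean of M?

5.6

Every unit gets F=3 under the intervention. M values become 16, -2, 8, 4, 2; E[M|do(F=3)] = 5.6.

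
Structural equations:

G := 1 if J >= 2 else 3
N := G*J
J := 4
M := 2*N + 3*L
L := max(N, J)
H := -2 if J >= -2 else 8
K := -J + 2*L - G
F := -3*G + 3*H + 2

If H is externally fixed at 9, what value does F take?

26

Under do(H=9), the mechanism H := -2 if J >= -2 else 8 is discarded; H is fixed at 9.
G = 1 if J >= 2 else 3  [with J=4]  = 1
F = -3*G + 3*H + 2  [with G=1, H=9]  = 26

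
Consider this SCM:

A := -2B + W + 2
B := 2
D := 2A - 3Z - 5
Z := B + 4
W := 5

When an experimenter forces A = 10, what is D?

Intervening sets A = 10 and removes its equation (A := -2B + W + 2).
Z = B + 4  [with B=2]  = 6
D = 2A - 3Z - 5  [with A=10, Z=6]  = -3

-3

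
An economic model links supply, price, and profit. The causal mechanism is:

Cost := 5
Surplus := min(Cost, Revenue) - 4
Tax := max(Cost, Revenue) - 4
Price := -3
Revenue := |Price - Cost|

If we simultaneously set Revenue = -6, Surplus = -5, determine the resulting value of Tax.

1

The joint intervention fixes Revenue = -6, Surplus = -5, removing each variable's own equation.
Tax = max(Cost, Revenue) - 4  [with Cost=5, Revenue=-6]  = 1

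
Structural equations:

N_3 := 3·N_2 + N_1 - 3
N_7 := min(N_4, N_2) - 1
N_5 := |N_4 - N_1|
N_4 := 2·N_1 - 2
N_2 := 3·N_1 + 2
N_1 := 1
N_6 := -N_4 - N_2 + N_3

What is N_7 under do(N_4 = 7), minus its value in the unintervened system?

5

The intervention breaks the incoming arrows to N_4: N_4 := 2·N_1 - 2 no longer applies, and N_4 = 7.
N_2 = 3·N_1 + 2  [with N_1=1]  = 5
N_7 = min(N_4, N_2) - 1  [with N_4=7, N_2=5]  = 4
Without intervention: N_2 = 3·N_1 + 2  [with N_1=1]  = 5; N_4 = 2·N_1 - 2  [with N_1=1]  = 0; N_7 = min(N_4, N_2) - 1  [with N_4=0, N_2=5]  = -1.
Change = 4 − (-1) = 5.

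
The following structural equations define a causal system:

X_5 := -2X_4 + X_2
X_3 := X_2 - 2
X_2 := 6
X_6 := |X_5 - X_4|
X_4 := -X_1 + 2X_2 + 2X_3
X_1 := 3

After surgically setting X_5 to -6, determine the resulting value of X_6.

23

The intervention breaks the incoming arrows to X_5: X_5 := -2X_4 + X_2 no longer applies, and X_5 = -6.
X_3 = X_2 - 2  [with X_2=6]  = 4
X_4 = -X_1 + 2X_2 + 2X_3  [with X_1=3, X_2=6, X_3=4]  = 17
X_6 = |X_5 - X_4|  [with X_5=-6, X_4=17]  = 23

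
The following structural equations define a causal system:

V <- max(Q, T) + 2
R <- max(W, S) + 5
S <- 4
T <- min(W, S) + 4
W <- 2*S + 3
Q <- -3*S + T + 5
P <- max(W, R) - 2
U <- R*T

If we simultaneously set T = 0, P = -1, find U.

Setting T = 0, P = -1 by intervention discards those variables' equations.
W = 2*S + 3  [with S=4]  = 11
R = max(W, S) + 5  [with W=11, S=4]  = 16
U = R*T  [with R=16, T=0]  = 0

0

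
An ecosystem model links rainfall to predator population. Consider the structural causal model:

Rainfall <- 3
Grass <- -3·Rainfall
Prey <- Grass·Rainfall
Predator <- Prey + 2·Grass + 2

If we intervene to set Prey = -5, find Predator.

-21

The intervention breaks the incoming arrows to Prey: Prey <- Grass·Rainfall no longer applies, and Prey = -5.
Grass = -3·Rainfall  [with Rainfall=3]  = -9
Predator = Prey + 2·Grass + 2  [with Prey=-5, Grass=-9]  = -21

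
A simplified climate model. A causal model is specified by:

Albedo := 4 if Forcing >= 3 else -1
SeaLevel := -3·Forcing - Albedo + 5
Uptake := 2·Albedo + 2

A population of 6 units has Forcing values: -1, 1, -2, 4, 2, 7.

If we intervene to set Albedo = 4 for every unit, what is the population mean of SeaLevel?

-4.5

do(Albedo=4) breaks Albedo's dependence on Forcing. With Albedo=4 fixed, SeaLevel across the units is 4, -2, 7, -11, -5, -20, mean -4.5.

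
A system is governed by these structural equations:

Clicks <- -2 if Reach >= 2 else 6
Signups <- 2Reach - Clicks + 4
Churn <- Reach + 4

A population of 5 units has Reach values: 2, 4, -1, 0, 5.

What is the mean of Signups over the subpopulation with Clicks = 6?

E[Signups|Clicks=6] averages over only the 2 units with Clicks=6 (Reach = -1, 0): Signups = -4, -2, mean -3.

-3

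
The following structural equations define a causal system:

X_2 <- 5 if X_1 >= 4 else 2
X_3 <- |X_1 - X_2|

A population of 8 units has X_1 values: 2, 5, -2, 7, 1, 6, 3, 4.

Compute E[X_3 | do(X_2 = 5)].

2.5

The intervention sets X_2=5 in all 8 units regardless of X_1. Recomputing X_3 per unit gives 3, 0, 7, 2, 4, 1, 2, 1; average 2.5.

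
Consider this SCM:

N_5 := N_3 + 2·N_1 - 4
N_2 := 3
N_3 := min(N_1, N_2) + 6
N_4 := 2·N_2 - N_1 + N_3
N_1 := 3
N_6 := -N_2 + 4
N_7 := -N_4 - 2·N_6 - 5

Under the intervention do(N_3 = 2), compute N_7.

-12

The intervention breaks the incoming arrows to N_3: N_3 := min(N_1, N_2) + 6 no longer applies, and N_3 = 2.
N_4 = 2·N_2 - N_1 + N_3  [with N_2=3, N_1=3, N_3=2]  = 5
N_6 = -N_2 + 4  [with N_2=3]  = 1
N_7 = -N_4 - 2·N_6 - 5  [with N_4=5, N_6=1]  = -12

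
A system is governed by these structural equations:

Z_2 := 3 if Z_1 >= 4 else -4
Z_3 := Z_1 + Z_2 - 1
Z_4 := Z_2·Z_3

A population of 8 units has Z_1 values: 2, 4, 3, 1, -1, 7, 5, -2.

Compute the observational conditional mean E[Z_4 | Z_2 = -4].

17.6

Conditioning on Z_2=-4 selects the 5 unit(s) with Z_1 ∈ {2, 3, 1, -1, -2}. Their Z_4 values: 12, 8, 16, 24, 28. Mean = 17.6.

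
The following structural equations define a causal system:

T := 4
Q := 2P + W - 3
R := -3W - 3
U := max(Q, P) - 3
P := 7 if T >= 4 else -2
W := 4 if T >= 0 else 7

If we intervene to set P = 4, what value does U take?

6

do(P=4) replaces the equation P := 7 if T >= 4 else -2 with the constant P = 4.
W = 4 if T >= 0 else 7  [with T=4]  = 4
Q = 2P + W - 3  [with P=4, W=4]  = 9
U = max(Q, P) - 3  [with Q=9, P=4]  = 6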